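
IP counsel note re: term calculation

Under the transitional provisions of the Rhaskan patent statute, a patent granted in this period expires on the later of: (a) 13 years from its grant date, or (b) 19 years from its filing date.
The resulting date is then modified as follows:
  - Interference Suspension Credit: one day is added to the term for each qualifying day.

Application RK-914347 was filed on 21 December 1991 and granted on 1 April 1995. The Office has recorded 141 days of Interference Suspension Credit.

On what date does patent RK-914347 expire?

(a) grant + 13 years → 1 April 2008.
(b) filing + 19 years → 21 December 2010.
Later of the two: 21 December 2010.
Interference Suspension Credit: +141 days → 11 May 2011.

May 11, 2011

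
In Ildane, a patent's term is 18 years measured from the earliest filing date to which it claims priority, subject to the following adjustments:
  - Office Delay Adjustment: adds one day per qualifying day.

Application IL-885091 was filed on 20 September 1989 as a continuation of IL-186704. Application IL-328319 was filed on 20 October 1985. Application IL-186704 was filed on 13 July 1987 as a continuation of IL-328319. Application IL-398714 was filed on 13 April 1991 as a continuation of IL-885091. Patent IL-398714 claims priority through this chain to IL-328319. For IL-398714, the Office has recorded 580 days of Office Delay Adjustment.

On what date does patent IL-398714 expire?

2005-05-22

Earliest priority filing: 20 October 1985.
Base term: 20 October 1985 + 18 years → 20 October 2003.
Office Delay Adjustment: +580 days → 22 May 2005.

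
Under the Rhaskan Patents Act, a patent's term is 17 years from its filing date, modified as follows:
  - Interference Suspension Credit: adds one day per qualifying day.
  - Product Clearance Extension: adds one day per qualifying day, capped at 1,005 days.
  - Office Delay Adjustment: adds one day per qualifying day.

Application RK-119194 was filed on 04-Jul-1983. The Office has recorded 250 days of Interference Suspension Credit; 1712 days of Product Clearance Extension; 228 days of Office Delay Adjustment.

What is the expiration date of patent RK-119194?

Base term: filing date + 17 years → 4 July 2000.
Interference Suspension Credit: +250 days → 11 March 2001.
Product Clearance Extension: 1712 days claimed exceeds the 1005-day cap, so +1005 days → 11 December 2003.
Office Delay Adjustment: +228 days → 26 July 2004.

2004-07-26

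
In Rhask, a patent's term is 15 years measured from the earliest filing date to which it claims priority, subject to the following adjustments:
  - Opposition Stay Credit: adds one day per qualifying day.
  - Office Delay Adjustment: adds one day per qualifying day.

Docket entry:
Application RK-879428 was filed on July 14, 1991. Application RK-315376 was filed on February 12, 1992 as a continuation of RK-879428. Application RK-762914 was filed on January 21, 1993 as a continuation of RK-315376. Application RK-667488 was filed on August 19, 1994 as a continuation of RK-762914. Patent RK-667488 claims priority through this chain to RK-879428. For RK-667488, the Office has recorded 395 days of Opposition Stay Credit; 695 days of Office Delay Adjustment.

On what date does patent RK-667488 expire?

Earliest priority filing: 14 July 1991.
Base term: 14 July 1991 + 15 years → 14 July 2006.
Opposition Stay Credit: +395 days → 13 August 2007.
Office Delay Adjustment: +695 days → 8 July 2009.

2009-07-08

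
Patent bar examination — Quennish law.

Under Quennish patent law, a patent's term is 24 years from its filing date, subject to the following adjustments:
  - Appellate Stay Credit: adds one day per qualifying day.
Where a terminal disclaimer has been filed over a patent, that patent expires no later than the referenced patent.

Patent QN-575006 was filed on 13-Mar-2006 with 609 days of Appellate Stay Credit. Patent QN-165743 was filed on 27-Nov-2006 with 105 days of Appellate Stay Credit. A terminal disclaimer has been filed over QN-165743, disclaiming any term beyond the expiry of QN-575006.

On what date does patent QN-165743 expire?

March 12, 2031

Natural term of QN-165743:
  Base: filing + 24 years → 27 November 2030.
  Appellate Stay Credit: +105 days → 12 March 2031.
Expiry of referenced patent QN-575006:
  Base: filing + 24 years → 13 March 2030.
  Appellate Stay Credit: +609 days → 12 November 2031.
Terminal disclaimer: QN-165743 expires on the earlier of 12 March 2031 and 12 November 2031.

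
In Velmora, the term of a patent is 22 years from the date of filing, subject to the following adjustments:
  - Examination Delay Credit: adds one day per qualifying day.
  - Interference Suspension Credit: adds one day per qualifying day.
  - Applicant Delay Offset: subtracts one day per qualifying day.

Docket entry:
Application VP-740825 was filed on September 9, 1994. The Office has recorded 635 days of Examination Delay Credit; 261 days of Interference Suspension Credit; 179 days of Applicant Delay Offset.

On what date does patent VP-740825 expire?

August 27, 2018

Base term: filing date + 22 years → 9 September 2016.
Examination Delay Credit: +635 days → 6 June 2018.
Interference Suspension Credit: +261 days → 22 February 2019.
Applicant Delay Offset: −179 days → 27 August 2018.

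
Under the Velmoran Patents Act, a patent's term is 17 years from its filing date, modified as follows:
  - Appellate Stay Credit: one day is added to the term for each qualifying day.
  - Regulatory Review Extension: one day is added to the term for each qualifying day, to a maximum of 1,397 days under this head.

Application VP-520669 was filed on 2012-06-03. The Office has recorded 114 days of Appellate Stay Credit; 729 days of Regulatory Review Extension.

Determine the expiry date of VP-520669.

Base term: filing date + 17 years → 3 June 2029.
Appellate Stay Credit: +114 days → 25 September 2029.
Regulatory Review Extension: 729 days (within the 1397-day cap) → +729 days → 24 September 2031.

September 24, 2031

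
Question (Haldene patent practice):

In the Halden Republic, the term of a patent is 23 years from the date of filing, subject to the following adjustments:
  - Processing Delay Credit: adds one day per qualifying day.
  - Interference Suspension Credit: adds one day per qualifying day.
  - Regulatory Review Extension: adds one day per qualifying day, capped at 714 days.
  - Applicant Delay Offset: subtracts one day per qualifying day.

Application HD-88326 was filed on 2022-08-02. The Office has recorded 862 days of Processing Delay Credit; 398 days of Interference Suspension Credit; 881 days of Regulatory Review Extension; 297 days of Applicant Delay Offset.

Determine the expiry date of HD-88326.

Base term: filing date + 23 years → 2 August 2045.
Processing Delay Credit: +862 days → 12 December 2047.
Interference Suspension Credit: +398 days → 13 January 2049.
Regulatory Review Extension: 881 days claimed exceeds the 714-day cap, so +714 days → 28 December 2050.
Applicant Delay Offset: −297 days → 6 March 2050.

2050-03-06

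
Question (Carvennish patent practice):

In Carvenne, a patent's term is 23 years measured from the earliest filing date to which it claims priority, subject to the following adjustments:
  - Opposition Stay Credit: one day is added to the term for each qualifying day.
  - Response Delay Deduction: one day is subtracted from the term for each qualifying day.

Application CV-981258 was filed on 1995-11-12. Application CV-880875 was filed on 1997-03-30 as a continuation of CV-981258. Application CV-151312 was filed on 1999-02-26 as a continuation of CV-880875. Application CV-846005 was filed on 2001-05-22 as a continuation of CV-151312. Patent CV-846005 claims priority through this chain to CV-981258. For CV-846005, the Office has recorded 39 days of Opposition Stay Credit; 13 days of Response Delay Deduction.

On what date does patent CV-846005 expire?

Earliest priority filing: 12 November 1995.
Base term: 12 November 1995 + 23 years → 12 November 2018.
Opposition Stay Credit: +39 days → 21 December 2018.
Response Delay Deduction: −13 days → 8 December 2018.

2018-12-08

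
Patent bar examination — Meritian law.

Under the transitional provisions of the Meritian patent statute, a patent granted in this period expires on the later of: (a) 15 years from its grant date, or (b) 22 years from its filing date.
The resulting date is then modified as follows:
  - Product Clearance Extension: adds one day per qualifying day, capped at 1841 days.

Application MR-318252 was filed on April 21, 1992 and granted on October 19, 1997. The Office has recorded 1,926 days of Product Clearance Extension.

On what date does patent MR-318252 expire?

(a) grant + 15 years → 19 October 2012.
(b) filing + 22 years → 21 April 2014.
Later of the two: 21 April 2014.
Product Clearance Extension: 1926 days claimed exceeds the 1841-day cap, so +1841 days → 6 May 2019.

May 6, 2019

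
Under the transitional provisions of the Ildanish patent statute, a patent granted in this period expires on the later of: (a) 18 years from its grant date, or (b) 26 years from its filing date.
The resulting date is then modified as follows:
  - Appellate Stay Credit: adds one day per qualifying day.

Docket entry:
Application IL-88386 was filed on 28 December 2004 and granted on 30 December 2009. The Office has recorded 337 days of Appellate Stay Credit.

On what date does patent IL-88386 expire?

November 30, 2031

(a) grant + 18 years → 30 December 2027.
(b) filing + 26 years → 28 December 2030.
Later of the two: 28 December 2030.
Appellate Stay Credit: +337 days → 30 November 2031.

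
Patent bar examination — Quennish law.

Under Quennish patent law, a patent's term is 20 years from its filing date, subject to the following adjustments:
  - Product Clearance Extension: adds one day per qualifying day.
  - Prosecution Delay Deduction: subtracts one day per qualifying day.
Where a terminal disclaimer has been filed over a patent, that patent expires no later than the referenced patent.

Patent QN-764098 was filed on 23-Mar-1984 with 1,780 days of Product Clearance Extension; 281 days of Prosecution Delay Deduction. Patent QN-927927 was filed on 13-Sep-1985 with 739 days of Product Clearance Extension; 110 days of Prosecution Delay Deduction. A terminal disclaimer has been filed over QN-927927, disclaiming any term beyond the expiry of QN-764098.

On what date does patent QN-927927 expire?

Natural term of QN-927927:
  Base: filing + 20 years → 13 September 2005.
  Product Clearance Extension: +739 days → 22 September 2007.
  Prosecution Delay Deduction: −110 days → 4 June 2007.
Expiry of referenced patent QN-764098:
  Base: filing + 20 years → 23 March 2004.
  Product Clearance Extension: +1780 days → 5 February 2009.
  Prosecution Delay Deduction: −281 days → 30 April 2008.
Terminal disclaimer: QN-927927 expires on the earlier of 4 June 2007 and 30 April 2008.

2007-06-04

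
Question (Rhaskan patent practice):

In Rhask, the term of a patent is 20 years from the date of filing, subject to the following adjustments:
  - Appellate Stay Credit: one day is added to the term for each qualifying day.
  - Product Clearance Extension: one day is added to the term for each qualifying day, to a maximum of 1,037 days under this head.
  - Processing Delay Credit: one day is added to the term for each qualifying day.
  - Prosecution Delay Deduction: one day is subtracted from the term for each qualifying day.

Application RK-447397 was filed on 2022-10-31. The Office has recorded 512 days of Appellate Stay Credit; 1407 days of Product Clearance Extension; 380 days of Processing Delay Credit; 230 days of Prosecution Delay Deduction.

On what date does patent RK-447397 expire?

Base term: filing date + 20 years → 31 October 2042.
Appellate Stay Credit: +512 days → 26 March 2044.
Product Clearance Extension: 1407 days claimed exceeds the 1037-day cap, so +1037 days → 27 January 2047.
Processing Delay Credit: +380 days → 11 February 2048.
Prosecution Delay Deduction: −230 days → 26 June 2047.

2047-06-26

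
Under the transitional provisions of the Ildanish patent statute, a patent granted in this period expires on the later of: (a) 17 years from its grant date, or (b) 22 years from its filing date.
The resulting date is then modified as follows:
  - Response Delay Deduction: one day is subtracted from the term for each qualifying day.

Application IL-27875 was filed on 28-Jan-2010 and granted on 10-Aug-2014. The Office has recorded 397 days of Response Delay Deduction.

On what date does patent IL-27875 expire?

(a) grant + 17 years → 10 August 2031.
(b) filing + 22 years → 28 January 2032.
Later of the two: 28 January 2032.
Response Delay Deduction: −397 days → 27 December 2030.

December 27, 2030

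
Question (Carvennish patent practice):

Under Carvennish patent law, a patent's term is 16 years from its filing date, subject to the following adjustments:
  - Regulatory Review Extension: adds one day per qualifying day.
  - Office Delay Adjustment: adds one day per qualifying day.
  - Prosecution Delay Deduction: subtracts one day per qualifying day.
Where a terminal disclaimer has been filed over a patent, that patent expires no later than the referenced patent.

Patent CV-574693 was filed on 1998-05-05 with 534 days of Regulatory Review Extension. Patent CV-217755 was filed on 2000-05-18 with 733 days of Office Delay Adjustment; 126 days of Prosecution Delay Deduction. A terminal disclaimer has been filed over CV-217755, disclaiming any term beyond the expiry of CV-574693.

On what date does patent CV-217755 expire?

October 21, 2015

Natural term of CV-217755:
  Base: filing + 16 years → 18 May 2016.
  Office Delay Adjustment: +733 days → 21 May 2018.
  Prosecution Delay Deduction: −126 days → 15 January 2018.
Expiry of referenced patent CV-574693:
  Base: filing + 16 years → 5 May 2014.
  Regulatory Review Extension: +534 days → 21 October 2015.
Terminal disclaimer: CV-217755 expires on the earlier of 15 January 2018 and 21 October 2015.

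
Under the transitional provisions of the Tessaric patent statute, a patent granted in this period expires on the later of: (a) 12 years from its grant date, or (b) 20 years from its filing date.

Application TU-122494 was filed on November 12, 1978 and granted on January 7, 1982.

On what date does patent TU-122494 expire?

(a) grant + 12 years → 7 January 1994.
(b) filing + 20 years → 12 November 1998.
Later of the two: 12 November 1998.

1998-11-12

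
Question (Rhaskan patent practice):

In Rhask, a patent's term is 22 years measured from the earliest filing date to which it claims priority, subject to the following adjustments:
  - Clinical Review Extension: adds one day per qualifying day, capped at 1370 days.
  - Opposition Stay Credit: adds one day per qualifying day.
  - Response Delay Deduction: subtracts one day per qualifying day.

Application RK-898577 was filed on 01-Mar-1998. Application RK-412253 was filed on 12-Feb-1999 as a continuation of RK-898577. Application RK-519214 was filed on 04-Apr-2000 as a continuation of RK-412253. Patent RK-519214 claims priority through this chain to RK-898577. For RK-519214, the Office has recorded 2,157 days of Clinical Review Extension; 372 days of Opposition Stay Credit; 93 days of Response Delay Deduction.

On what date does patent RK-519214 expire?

Earliest priority filing: 1 March 1998.
Base term: 1 March 1998 + 22 years → 1 March 2020.
Clinical Review Extension: 2157 days claimed exceeds the 1370-day cap, so +1370 days → 1 December 2023.
Opposition Stay Credit: +372 days → 7 December 2024.
Response Delay Deduction: −93 days → 5 September 2024.

September 5, 2024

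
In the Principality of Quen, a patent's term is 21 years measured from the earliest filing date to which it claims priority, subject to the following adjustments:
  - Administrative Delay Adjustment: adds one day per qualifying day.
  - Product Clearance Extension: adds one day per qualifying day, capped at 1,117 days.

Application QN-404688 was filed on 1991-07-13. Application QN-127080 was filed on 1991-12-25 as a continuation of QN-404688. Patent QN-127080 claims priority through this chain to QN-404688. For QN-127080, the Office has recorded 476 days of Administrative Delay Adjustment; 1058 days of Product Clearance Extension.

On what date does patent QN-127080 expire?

Earliest priority filing: 13 July 1991.
Base term: 13 July 1991 + 21 years → 13 July 2012.
Administrative Delay Adjustment: +476 days → 1 November 2013.
Product Clearance Extension: 1058 days (within the 1117-day cap) → +1058 days → 24 September 2016.

2016-09-24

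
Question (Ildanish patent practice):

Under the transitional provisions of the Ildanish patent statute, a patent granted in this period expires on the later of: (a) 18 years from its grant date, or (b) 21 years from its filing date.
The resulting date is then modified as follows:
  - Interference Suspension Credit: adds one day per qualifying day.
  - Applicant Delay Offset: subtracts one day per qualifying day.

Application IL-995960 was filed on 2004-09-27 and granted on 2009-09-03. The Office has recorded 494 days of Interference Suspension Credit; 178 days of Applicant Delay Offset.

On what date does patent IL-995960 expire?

2028-07-15

(a) grant + 18 years → 3 September 2027.
(b) filing + 21 years → 27 September 2025.
Later of the two: 3 September 2027.
Interference Suspension Credit: +494 days → 9 January 2029.
Applicant Delay Offset: −178 days → 15 July 2028.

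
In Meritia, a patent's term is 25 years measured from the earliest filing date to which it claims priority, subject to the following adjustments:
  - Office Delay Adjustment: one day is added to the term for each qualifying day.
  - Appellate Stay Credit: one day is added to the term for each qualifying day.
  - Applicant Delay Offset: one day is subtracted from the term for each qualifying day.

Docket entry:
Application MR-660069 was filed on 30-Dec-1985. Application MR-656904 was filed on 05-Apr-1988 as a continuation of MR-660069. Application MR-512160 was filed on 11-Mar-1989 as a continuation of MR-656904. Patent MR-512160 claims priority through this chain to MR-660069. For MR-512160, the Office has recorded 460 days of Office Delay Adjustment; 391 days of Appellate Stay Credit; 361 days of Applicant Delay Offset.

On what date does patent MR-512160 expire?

Earliest priority filing: 30 December 1985.
Base term: 30 December 1985 + 25 years → 30 December 2010.
Office Delay Adjustment: +460 days → 3 April 2012.
Appellate Stay Credit: +391 days → 29 April 2013.
Applicant Delay Offset: −361 days → 3 May 2012.

2012-05-03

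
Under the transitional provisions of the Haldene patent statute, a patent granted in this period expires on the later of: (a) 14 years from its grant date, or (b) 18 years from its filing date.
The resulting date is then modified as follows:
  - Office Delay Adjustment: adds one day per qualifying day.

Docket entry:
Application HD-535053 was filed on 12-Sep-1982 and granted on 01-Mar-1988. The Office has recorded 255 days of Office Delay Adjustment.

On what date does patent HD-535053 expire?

November 11, 2002

(a) grant + 14 years → 1 March 2002.
(b) filing + 18 years → 12 September 2000.
Later of the two: 1 March 2002.
Office Delay Adjustment: +255 days → 11 November 2002.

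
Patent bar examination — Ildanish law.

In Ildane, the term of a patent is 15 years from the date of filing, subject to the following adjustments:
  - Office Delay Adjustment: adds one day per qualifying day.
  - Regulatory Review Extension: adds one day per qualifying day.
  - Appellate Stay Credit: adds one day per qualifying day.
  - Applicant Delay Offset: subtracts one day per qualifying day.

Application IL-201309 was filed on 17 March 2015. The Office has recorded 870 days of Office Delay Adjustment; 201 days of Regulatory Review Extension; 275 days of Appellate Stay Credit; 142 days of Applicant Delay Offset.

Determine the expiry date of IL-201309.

July 3, 2033

Base term: filing date + 15 years → 17 March 2030.
Office Delay Adjustment: +870 days → 3 August 2032.
Regulatory Review Extension: +201 days → 20 February 2033.
Appellate Stay Credit: +275 days → 22 November 2033.
Applicant Delay Offset: −142 days → 3 July 2033.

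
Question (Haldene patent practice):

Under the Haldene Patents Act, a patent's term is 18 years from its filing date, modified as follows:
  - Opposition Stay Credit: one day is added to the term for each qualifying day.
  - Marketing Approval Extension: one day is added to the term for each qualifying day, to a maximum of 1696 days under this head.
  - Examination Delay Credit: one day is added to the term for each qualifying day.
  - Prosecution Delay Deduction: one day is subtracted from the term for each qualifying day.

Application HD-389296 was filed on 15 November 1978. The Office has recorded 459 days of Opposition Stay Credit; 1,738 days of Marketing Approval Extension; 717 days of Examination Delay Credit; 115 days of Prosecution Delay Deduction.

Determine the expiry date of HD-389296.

2004-06-03

Base term: filing date + 18 years → 15 November 1996.
Opposition Stay Credit: +459 days → 17 February 1998.
Marketing Approval Extension: 1738 days claimed exceeds the 1696-day cap, so +1696 days → 10 October 2002.
Examination Delay Credit: +717 days → 26 September 2004.
Prosecution Delay Deduction: −115 days → 3 June 2004.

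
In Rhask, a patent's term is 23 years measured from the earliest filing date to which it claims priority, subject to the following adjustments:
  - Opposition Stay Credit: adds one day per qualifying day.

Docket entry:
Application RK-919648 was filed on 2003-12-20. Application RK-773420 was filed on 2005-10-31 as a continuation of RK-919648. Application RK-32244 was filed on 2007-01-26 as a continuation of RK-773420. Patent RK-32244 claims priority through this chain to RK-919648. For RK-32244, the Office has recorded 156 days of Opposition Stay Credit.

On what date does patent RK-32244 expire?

Earliest priority filing: 20 December 2003.
Base term: 20 December 2003 + 23 years → 20 December 2026.
Opposition Stay Credit: +156 days → 25 May 2027.

May 25, 2027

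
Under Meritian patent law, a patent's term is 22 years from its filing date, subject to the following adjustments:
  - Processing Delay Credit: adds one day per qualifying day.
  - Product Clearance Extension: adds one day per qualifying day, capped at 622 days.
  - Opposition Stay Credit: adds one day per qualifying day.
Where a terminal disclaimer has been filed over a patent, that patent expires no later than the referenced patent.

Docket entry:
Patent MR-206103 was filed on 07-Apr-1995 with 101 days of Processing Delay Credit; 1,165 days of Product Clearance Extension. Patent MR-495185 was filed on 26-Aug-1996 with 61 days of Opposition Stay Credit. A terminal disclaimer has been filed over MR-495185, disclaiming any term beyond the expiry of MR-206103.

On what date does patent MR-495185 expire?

October 26, 2018

Natural term of MR-495185:
  Base: filing + 22 years → 26 August 2018.
  Opposition Stay Credit: +61 days → 26 October 2018.
Expiry of referenced patent MR-206103:
  Base: filing + 22 years → 7 April 2017.
  Processing Delay Credit: +101 days → 17 July 2017.
  Product Clearance Extension: 1165 days claimed exceeds the 622-day cap, so +622 days → 31 March 2019.
Terminal disclaimer: MR-495185 expires on the earlier of 26 October 2018 and 31 March 2019.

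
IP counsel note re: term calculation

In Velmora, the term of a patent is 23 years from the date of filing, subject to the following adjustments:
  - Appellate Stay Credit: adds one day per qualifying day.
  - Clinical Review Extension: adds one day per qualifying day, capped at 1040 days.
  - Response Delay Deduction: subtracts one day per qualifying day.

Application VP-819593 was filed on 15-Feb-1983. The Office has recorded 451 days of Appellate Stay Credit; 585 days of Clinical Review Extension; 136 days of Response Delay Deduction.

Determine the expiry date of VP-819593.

Base term: filing date + 23 years → 15 February 2006.
Appellate Stay Credit: +451 days → 12 May 2007.
Clinical Review Extension: 585 days (within the 1040-day cap) → +585 days → 17 December 2008.
Response Delay Deduction: −136 days → 3 August 2008.

2008-08-03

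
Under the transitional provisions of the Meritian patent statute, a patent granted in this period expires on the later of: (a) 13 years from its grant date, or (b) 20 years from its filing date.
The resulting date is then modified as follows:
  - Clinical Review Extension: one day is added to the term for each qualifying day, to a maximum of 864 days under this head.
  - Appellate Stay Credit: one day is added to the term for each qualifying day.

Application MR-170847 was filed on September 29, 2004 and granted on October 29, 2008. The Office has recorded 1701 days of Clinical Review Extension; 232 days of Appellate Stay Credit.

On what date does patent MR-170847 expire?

(a) grant + 13 years → 29 October 2021.
(b) filing + 20 years → 29 September 2024.
Later of the two: 29 September 2024.
Clinical Review Extension: 1701 days claimed exceeds the 864-day cap, so +864 days → 10 February 2027.
Appellate Stay Credit: +232 days → 30 September 2027.

2027-09-30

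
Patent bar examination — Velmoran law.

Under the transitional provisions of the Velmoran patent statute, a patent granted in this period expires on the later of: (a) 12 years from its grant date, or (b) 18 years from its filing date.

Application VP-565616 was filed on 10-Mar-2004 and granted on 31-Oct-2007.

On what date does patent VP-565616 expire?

2022-03-10

(a) grant + 12 years → 31 October 2019.
(b) filing + 18 years → 10 March 2022.
Later of the two: 10 March 2022.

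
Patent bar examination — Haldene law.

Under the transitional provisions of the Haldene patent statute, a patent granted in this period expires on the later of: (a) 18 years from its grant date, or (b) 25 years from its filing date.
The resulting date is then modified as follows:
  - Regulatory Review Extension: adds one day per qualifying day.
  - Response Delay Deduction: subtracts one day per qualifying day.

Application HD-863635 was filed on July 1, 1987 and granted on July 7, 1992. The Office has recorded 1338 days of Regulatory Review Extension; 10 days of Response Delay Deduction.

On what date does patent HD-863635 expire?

(a) grant + 18 years → 7 July 2010.
(b) filing + 25 years → 1 July 2012.
Later of the two: 1 July 2012.
Regulatory Review Extension: +1338 days → 29 February 2016.
Response Delay Deduction: −10 days → 19 February 2016.

2016-02-19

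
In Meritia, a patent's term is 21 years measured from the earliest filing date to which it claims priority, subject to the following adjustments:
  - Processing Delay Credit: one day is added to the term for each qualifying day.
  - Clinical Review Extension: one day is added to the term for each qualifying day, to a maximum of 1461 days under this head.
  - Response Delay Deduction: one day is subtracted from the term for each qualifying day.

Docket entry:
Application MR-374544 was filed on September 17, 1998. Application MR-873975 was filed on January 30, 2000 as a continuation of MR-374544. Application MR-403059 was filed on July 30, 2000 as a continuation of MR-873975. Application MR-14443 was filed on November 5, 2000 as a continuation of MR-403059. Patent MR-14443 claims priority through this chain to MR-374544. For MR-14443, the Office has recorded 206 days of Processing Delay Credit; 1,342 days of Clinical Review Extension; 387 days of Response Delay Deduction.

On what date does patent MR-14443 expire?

November 21, 2022

Earliest priority filing: 17 September 1998.
Base term: 17 September 1998 + 21 years → 17 September 2019.
Processing Delay Credit: +206 days → 10 April 2020.
Clinical Review Extension: 1342 days (within the 1461-day cap) → +1342 days → 13 December 2023.
Response Delay Deduction: −387 days → 21 November 2022.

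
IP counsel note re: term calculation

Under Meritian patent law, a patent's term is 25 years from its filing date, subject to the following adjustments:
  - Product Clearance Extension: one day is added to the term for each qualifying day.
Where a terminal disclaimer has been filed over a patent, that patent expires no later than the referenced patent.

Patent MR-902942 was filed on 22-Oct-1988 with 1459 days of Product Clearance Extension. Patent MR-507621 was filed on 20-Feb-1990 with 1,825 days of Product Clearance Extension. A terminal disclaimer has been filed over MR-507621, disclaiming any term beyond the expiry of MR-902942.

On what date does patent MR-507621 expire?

Natural term of MR-507621:
  Base: filing + 25 years → 20 February 2015.
  Product Clearance Extension: +1825 days → 19 February 2020.
Expiry of referenced patent MR-902942:
  Base: filing + 25 years → 22 October 2013.
  Product Clearance Extension: +1459 days → 20 October 2017.
Terminal disclaimer: MR-507621 expires on the earlier of 19 February 2020 and 20 October 2017.

October 20, 2017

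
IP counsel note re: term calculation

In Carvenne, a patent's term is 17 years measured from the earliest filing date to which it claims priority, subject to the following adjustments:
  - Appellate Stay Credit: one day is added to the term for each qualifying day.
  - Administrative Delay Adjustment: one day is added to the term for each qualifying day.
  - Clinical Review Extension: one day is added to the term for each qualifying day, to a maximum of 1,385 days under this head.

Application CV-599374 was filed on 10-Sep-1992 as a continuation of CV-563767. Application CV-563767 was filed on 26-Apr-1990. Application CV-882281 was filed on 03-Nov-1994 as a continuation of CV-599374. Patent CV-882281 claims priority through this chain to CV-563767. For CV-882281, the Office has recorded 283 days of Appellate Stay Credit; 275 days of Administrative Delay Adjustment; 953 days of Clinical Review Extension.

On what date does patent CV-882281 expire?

Earliest priority filing: 26 April 1990.
Base term: 26 April 1990 + 17 years → 26 April 2007.
Appellate Stay Credit: +283 days → 3 February 2008.
Administrative Delay Adjustment: +275 days → 4 November 2008.
Clinical Review Extension: 953 days (within the 1385-day cap) → +953 days → 15 June 2011.

2011-06-15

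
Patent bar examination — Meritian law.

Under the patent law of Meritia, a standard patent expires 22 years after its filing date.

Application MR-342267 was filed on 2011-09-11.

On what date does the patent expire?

September 11, 2033

Filing date + 22 years → 11 September 2033.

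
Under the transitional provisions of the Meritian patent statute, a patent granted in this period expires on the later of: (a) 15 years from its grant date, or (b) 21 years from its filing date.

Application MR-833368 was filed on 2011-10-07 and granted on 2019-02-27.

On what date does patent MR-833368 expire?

February 27, 2034

(a) grant + 15 years → 27 February 2034.
(b) filing + 21 years → 7 October 2032.
Later of the two: 27 February 2034.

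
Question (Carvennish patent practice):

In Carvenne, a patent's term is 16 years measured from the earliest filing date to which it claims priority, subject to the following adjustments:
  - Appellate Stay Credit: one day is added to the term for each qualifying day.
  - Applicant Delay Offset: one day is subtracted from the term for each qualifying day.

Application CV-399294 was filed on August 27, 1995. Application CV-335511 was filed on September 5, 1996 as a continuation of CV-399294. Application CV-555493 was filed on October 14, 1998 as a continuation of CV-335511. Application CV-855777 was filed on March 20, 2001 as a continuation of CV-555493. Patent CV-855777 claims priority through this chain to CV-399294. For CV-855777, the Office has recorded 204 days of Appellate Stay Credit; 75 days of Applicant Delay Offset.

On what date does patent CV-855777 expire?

2012-01-03

Earliest priority filing: 27 August 1995.
Base term: 27 August 1995 + 16 years → 27 August 2011.
Appellate Stay Credit: +204 days → 18 March 2012.
Applicant Delay Offset: −75 days → 3 January 2012.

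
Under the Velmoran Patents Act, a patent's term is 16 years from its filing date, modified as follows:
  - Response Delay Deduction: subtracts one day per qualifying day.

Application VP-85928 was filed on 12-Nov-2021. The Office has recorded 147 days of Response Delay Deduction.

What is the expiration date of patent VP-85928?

2037-06-18

Base term: filing date + 16 years → 12 November 2037.
Response Delay Deduction: −147 days → 18 June 2037.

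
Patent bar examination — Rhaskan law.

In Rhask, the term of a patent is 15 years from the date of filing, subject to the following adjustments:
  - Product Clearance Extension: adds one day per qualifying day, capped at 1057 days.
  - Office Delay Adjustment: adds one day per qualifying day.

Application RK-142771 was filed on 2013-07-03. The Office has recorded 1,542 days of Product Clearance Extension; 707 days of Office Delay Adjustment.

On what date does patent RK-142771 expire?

2033-05-02

Base term: filing date + 15 years → 3 July 2028.
Product Clearance Extension: 1542 days claimed exceeds the 1057-day cap, so +1057 days → 26 May 2031.
Office Delay Adjustment: +707 days → 2 May 2033.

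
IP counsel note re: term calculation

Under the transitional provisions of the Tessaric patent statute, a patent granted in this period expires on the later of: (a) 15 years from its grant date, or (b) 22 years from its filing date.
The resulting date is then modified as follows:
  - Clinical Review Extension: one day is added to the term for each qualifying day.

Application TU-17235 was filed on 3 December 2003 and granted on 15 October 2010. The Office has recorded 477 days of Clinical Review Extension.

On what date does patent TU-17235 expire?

(a) grant + 15 years → 15 October 2025.
(b) filing + 22 years → 3 December 2025.
Later of the two: 3 December 2025.
Clinical Review Extension: +477 days → 25 March 2027.

2027-03-25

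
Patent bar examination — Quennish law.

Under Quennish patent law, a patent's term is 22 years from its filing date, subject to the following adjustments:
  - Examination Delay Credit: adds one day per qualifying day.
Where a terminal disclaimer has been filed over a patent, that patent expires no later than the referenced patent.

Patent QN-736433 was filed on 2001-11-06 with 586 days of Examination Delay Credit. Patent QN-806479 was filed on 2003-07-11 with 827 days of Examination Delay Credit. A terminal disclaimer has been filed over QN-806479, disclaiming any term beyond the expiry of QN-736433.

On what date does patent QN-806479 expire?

Natural term of QN-806479:
  Base: filing + 22 years → 11 July 2025.
  Examination Delay Credit: +827 days → 16 October 2027.
Expiry of referenced patent QN-736433:
  Base: filing + 22 years → 6 November 2023.
  Examination Delay Credit: +586 days → 14 June 2025.
Terminal disclaimer: QN-806479 expires on the earlier of 16 October 2027 and 14 June 2025.

June 14, 2025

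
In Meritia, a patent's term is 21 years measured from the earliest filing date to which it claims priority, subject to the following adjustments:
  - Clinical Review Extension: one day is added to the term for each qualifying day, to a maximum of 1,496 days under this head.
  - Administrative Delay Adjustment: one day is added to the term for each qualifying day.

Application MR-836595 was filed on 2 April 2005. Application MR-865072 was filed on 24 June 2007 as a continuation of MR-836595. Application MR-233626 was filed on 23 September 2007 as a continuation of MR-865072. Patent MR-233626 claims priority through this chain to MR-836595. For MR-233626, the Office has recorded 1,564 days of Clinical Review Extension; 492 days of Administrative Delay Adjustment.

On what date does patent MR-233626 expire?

2031-09-11

Earliest priority filing: 2 April 2005.
Base term: 2 April 2005 + 21 years → 2 April 2026.
Clinical Review Extension: 1564 days claimed exceeds the 1496-day cap, so +1496 days → 7 May 2030.
Administrative Delay Adjustment: +492 days → 11 September 2031.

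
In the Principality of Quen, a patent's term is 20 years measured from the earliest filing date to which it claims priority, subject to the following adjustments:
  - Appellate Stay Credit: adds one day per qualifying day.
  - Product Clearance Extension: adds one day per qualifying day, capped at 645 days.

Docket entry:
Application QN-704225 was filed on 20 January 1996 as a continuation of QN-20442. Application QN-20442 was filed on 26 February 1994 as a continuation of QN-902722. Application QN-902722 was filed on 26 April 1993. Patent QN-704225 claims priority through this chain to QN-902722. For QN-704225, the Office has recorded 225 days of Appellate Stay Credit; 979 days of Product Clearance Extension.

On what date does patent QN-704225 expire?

Earliest priority filing: 26 April 1993.
Base term: 26 April 1993 + 20 years → 26 April 2013.
Appellate Stay Credit: +225 days → 7 December 2013.
Product Clearance Extension: 979 days claimed exceeds the 645-day cap, so +645 days → 13 September 2015.

September 13, 2015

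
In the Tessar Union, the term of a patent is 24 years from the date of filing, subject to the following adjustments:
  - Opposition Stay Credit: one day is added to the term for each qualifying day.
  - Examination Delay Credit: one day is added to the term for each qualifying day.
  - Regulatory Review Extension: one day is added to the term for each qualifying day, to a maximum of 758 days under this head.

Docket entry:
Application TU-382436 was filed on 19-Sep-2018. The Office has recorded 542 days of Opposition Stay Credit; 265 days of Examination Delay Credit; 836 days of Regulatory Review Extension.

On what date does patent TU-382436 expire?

January 1, 2047

Base term: filing date + 24 years → 19 September 2042.
Opposition Stay Credit: +542 days → 14 March 2044.
Examination Delay Credit: +265 days → 4 December 2044.
Regulatory Review Extension: 836 days claimed exceeds the 758-day cap, so +758 days → 1 January 2047.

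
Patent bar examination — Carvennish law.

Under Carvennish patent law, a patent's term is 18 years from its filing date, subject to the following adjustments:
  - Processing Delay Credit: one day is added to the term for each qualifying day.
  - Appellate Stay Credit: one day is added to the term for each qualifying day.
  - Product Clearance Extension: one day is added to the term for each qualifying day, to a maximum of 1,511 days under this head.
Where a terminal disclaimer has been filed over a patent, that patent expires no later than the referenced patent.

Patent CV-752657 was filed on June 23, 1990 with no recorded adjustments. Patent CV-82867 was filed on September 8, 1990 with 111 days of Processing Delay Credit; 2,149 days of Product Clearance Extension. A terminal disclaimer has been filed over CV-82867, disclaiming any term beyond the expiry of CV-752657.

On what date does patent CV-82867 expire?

2008-06-23

Natural term of CV-82867:
  Base: filing + 18 years → 8 September 2008.
  Processing Delay Credit: +111 days → 28 December 2008.
  Product Clearance Extension: 2149 days claimed exceeds the 1511-day cap, so +1511 days → 16 February 2013.
Expiry of referenced patent CV-752657:
  Base: filing + 18 years → 23 June 2008.
Terminal disclaimer: CV-82867 expires on the earlier of 16 February 2013 and 23 June 2008.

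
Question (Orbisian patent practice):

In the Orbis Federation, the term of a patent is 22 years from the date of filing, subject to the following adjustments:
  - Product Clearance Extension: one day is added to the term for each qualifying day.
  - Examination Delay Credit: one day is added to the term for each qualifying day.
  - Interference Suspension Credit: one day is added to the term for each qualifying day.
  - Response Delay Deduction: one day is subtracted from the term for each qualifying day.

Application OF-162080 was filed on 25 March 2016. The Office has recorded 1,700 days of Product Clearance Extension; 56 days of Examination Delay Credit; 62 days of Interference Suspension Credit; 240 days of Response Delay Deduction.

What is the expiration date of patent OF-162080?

Base term: filing date + 22 years → 25 March 2038.
Product Clearance Extension: +1700 days → 19 November 2042.
Examination Delay Credit: +56 days → 14 January 2043.
Interference Suspension Credit: +62 days → 17 March 2043.
Response Delay Deduction: −240 days → 20 July 2042.

July 20, 2042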